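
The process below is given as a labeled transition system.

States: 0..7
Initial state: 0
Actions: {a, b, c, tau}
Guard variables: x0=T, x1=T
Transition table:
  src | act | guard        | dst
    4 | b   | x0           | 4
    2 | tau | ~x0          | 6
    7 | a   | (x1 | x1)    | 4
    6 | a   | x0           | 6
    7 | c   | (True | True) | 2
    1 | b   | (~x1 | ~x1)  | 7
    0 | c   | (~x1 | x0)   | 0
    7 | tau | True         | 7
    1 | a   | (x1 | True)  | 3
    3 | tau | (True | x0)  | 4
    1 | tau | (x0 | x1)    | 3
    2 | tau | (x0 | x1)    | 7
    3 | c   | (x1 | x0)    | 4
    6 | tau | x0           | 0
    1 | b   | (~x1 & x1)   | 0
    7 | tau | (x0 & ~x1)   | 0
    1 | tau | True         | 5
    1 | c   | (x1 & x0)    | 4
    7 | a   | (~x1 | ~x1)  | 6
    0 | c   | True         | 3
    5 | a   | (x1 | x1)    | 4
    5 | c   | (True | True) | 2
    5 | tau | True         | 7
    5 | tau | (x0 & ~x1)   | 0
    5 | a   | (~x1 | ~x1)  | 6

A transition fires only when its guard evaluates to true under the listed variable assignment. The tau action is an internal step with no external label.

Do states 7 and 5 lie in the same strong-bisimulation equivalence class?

Bisimulation quotient by refinement:
  round 0: {{0,1,2,3,4,5,6,7}}
  round 1: {{0},{1,5,7},{2},{3},{4},{6}}
  round 2: {{0},{1},{2},{3},{4},{5,7},{6}}
stable after 3 split(s): 7 block(s)
class of 7: {5,7}; class of 5: {5,7}

Answer: BISIMILAR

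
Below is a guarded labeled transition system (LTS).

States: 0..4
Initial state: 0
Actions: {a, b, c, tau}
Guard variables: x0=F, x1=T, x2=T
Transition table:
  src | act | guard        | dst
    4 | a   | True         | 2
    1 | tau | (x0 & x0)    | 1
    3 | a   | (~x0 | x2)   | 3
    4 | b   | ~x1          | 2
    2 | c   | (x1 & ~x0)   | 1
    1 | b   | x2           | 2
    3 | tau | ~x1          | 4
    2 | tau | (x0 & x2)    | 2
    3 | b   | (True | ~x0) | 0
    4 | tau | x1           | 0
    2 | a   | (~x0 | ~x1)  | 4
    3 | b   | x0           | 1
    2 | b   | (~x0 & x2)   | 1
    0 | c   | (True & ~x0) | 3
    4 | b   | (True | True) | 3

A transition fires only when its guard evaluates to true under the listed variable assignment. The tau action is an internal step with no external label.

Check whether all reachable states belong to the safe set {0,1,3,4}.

Answer: INVARIANT HOLDS

Working:
Inv-set: {0,1,3,4}
Reachable = {0,3}
  0: safe
  3: safe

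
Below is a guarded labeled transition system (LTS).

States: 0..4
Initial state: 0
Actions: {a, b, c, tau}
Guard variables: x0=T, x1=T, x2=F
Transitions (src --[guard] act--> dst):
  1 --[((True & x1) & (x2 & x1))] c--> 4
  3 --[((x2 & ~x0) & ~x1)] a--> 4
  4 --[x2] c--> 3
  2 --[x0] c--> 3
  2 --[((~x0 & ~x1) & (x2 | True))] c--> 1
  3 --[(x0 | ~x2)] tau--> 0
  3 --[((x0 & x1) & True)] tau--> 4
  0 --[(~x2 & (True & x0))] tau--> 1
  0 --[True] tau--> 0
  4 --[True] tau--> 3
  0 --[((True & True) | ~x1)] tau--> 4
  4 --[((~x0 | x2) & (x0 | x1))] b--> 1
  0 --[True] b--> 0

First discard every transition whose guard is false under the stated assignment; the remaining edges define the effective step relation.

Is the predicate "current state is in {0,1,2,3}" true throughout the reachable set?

Answer: INVARIANT VIOLATED at state 4

Working:
Safe = {0,1,2,3}
R = {0,1,3,4}
  0: ok
  1: ok
  3: ok
  4: ✗ unsafe
reach 4 via tau — violates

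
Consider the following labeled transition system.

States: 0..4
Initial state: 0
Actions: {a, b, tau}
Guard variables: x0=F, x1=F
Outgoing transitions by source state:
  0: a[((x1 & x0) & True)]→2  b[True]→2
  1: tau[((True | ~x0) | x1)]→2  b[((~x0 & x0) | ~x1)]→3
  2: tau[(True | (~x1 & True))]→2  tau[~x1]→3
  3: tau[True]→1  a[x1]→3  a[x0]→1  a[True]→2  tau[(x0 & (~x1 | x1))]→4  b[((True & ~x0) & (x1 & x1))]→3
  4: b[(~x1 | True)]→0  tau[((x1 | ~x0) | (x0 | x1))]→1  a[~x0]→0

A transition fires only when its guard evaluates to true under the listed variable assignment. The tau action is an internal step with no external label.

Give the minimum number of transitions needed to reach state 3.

Breadth-first toward 3:
  L0 = {0}
  L1 = {2}
  L2 = {3}
first hit 3 at d=2 via b·tau

Answer: 2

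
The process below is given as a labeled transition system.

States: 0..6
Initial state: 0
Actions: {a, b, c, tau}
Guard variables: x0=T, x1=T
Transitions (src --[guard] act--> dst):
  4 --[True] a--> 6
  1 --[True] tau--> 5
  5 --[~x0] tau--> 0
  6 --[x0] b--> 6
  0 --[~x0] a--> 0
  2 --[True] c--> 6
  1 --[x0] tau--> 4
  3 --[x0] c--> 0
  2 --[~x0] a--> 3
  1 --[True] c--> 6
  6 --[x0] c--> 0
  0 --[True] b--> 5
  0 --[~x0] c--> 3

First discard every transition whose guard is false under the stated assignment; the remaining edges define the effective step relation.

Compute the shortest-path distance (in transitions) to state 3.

Layered search for 3:
  depth 0: {0}
  depth 1: {5}
3 never appears.

Answer: UNREACHABLE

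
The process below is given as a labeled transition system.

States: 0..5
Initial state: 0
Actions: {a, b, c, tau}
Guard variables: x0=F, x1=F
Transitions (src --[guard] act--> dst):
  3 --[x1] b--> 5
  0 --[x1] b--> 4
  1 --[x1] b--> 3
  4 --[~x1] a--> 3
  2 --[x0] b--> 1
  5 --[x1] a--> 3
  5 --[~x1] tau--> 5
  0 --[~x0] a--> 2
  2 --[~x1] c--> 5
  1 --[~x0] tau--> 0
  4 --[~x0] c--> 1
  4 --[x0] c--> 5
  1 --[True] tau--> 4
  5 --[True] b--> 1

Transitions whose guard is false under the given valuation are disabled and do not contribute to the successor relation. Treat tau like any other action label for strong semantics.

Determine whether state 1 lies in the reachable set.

Guard filter leaves 8 enabled edge(s).
L0 = {0}
L1 = {2}  cumulative {0,2}
L2 = {5}  cumulative {0,2,5}
L3 = {1}  cumulative {0,1,2,5}
L4 = {4}  cumulative {0,1,2,4,5}
L5 = {3}  cumulative {0,1,2,3,4,5}
Reach set: {0,1,2,3,4,5}
witness 1: a·c·b

Answer: REACHABLE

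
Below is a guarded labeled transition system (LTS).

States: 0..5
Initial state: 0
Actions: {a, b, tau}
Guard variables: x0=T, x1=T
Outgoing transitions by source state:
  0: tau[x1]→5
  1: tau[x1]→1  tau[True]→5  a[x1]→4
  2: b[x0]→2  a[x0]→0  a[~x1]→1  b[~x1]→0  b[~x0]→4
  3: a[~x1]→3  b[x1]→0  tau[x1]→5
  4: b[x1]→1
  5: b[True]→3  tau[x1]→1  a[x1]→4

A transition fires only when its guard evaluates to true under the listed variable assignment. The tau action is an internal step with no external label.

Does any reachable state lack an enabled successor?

R = {0,1,3,4,5}
  0: tau→5  [1 out]
  1: a→4  tau→1  tau→5  [3 out]
  3: b→0  tau→5  [2 out]
  4: b→1  [1 out]
  5: a→4  b→3  tau→1  [3 out]

Answer: DEADLOCK-FREE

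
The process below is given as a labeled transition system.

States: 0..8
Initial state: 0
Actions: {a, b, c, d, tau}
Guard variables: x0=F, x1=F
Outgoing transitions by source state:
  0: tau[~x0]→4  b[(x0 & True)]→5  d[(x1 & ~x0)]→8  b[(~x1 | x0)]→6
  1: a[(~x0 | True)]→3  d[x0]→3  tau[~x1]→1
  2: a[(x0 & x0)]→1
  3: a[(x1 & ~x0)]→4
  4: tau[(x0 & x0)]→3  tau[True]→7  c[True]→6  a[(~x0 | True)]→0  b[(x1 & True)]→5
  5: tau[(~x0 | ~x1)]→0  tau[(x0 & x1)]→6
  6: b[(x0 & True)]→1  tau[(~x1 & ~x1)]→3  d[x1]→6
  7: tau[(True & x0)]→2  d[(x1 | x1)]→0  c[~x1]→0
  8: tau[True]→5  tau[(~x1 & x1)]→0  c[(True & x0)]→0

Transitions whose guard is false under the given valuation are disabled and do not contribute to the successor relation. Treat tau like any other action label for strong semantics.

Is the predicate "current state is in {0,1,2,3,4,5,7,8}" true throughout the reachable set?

Safe = {0,1,2,3,4,5,7,8}
Reach set: {0,3,4,6,7}
  0: safe
  3: safe
  4: safe
  6: ✗ unsafe
  7: safe
counterexample path to 6: b

Answer: INVARIANT VIOLATED at state 6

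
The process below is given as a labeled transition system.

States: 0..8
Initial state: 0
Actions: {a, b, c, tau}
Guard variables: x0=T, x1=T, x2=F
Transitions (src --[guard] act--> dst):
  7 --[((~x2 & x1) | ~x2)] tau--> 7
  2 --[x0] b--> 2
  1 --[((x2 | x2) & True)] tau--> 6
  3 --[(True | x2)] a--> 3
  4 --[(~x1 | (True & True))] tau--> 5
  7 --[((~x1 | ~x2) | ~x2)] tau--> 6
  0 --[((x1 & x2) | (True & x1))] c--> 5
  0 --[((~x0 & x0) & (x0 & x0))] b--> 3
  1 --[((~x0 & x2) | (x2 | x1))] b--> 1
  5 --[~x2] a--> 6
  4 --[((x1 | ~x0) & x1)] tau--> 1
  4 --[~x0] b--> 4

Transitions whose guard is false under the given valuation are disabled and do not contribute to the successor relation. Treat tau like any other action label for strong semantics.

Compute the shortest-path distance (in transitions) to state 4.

Answer: UNREACHABLE

Trace:
BFS to 4:
  L0 = {0}
  L1 = {5}
  L2 = {6}
4 never appears.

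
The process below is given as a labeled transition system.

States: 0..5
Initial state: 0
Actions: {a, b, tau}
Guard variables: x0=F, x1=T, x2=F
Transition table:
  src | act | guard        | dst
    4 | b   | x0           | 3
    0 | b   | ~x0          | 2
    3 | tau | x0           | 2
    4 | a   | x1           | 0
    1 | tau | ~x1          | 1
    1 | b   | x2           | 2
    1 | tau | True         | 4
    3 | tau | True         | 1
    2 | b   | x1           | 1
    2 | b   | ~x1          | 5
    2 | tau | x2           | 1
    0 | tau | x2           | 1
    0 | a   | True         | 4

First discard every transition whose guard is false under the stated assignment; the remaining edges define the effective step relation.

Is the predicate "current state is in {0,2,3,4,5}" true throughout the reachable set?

Answer: INVARIANT VIOLATED at state 1

Trace:
Inv-set: {0,2,3,4,5}
Reach set: {0,1,2,4}
  0: ✓
  1: ✗ unsafe
  2: ✓
  4: ✓
witness against invariant: b·b → 1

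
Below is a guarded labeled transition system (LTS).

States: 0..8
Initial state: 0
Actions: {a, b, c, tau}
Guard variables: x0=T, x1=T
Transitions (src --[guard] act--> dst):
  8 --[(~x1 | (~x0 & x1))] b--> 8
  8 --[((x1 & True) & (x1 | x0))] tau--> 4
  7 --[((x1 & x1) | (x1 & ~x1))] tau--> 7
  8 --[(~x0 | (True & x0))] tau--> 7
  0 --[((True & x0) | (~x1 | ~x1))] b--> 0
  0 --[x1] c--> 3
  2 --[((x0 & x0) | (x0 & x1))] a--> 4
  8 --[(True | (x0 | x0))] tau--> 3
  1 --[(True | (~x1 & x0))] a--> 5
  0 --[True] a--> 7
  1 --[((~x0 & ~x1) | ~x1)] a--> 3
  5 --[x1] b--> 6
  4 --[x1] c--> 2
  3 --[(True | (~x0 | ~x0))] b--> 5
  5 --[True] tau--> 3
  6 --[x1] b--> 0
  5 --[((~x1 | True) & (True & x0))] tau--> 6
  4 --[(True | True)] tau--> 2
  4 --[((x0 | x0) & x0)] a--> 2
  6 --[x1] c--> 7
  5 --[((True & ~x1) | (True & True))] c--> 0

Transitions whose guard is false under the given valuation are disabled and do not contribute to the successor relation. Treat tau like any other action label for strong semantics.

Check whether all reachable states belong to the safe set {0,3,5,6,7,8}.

Allowed set {0,3,5,6,7,8}
Reach set: {0,3,5,6,7}
  0: safe
  3: safe
  5: safe
  6: safe
  7: safe

Answer: INVARIANT HOLDS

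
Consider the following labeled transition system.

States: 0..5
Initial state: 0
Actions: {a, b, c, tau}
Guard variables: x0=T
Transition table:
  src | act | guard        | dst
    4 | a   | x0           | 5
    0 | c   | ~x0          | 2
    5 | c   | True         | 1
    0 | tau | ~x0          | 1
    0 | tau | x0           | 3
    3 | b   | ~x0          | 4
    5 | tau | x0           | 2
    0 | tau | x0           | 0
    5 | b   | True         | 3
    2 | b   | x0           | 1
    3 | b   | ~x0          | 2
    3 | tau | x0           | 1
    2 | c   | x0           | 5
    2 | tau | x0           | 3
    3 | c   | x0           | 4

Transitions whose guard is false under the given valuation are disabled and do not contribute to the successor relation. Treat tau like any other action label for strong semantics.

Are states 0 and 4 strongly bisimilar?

Answer: NOT BISIMILAR

Trace:
Compute ~ classes (split until stable):
  round 0: {{0,1,2,3,4,5}}
  round 1: {{0},{1},{2,5},{3},{4}}
  round 2: {{0},{1},{2},{3},{4},{5}}
6 equivalence class(es) (converged in 3)
class of 0: {0}; class of 4: {4}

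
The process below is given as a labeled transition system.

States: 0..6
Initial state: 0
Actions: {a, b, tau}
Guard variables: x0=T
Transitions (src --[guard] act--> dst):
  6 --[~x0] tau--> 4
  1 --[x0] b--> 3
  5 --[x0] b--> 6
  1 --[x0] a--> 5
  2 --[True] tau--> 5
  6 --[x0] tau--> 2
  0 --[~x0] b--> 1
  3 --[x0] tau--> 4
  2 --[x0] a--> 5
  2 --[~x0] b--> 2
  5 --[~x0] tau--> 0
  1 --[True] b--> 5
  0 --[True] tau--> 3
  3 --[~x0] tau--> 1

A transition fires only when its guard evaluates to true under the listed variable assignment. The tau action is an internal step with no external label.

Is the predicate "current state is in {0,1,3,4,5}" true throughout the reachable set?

Inv-set: {0,1,3,4,5}
Reachable = {0,3,4}
  0: safe
  3: safe
  4: safe

Answer: INVARIANT HOLDS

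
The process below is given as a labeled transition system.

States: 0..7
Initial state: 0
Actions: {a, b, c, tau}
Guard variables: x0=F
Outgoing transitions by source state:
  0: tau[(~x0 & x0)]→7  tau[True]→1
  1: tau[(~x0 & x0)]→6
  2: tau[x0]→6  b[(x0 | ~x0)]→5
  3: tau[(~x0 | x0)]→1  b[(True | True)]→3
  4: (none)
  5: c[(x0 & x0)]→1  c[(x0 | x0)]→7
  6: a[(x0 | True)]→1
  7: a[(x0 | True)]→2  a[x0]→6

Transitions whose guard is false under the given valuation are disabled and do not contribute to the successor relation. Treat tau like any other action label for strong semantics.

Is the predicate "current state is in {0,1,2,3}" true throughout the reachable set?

Answer: INVARIANT HOLDS

Working:
Safe = {0,1,2,3}
Reach set: {0,1}
  0: safe
  1: safe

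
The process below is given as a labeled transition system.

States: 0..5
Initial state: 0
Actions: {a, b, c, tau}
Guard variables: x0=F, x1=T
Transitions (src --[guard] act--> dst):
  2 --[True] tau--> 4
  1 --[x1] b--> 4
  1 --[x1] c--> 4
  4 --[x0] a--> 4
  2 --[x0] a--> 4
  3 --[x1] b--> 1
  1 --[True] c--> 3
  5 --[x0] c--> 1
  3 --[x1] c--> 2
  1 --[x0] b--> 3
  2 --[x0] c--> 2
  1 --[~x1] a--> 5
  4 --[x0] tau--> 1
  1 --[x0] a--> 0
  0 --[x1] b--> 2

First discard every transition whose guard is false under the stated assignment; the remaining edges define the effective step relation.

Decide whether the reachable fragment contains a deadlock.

Answer: DEADLOCK at state 4

Trace:
Reachable = {0,2,4}
  0: b→2  [deg 1]
  2: tau→4  [deg 1]
  4: ∅  [no exit]
witness 4: b·tau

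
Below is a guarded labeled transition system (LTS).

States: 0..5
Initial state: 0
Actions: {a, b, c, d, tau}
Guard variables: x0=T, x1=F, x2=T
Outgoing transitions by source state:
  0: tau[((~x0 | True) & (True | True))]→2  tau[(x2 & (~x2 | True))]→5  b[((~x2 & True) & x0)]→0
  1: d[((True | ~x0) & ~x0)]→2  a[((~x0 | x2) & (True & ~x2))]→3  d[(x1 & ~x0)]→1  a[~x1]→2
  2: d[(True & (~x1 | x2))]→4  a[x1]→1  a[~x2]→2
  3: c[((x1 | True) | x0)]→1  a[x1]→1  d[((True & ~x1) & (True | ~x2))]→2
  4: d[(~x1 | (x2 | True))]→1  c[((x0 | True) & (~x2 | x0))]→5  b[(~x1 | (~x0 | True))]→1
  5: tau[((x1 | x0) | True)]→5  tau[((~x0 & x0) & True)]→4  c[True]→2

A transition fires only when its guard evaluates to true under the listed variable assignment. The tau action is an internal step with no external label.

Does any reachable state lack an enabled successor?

R = {0,1,2,4,5}
  0: tau→2  tau→5  [2 exit(s)]
  1: a→2  [1 exit(s)]
  2: d→4  [1 exit(s)]
  4: b→1  c→5  d→1  [3 exit(s)]
  5: c→2  tau→5  [2 exit(s)]

Answer: DEADLOCK-FREE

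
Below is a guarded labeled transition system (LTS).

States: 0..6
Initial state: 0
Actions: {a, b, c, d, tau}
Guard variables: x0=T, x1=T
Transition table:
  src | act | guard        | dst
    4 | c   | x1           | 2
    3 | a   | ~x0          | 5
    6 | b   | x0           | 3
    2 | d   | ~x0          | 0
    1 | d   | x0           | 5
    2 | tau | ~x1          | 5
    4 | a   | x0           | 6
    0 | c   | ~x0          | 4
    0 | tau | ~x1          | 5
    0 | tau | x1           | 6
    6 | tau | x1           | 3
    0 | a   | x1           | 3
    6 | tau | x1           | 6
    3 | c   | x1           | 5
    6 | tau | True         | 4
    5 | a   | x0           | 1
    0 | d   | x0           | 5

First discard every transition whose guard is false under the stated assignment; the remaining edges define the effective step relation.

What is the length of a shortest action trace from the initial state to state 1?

BFS to 1:
  depth 0: {0}
  depth 1: {3,5,6}
  depth 2: {1,4}
1 enters at depth 2; path d·a

Answer: 2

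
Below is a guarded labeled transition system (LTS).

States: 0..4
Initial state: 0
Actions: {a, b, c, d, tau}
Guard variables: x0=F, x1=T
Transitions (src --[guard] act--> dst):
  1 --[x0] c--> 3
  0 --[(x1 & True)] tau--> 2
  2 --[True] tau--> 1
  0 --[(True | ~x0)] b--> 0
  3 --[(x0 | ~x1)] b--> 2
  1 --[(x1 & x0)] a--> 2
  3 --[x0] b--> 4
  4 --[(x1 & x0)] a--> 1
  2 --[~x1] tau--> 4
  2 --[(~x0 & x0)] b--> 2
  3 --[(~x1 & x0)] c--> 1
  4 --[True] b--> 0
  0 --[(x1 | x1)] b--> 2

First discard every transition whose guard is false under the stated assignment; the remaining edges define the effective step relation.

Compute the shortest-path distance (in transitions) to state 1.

Layered search for 1:
  depth 0: {0}
  depth 1: {2}
  depth 2: {1}
1 enters at depth 2; path b·tau

Answer: 2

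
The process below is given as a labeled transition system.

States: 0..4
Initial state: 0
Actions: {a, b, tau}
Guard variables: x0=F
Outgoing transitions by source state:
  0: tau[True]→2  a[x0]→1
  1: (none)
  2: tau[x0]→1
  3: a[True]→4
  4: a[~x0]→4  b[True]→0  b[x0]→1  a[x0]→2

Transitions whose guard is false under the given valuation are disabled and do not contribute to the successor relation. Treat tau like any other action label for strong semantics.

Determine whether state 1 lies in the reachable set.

Guard filter leaves 4 enabled edge(s).
depth 0: {0}
depth 1: {2}  now seen {0,2}
R = {0,2}

Answer: UNREACHABLE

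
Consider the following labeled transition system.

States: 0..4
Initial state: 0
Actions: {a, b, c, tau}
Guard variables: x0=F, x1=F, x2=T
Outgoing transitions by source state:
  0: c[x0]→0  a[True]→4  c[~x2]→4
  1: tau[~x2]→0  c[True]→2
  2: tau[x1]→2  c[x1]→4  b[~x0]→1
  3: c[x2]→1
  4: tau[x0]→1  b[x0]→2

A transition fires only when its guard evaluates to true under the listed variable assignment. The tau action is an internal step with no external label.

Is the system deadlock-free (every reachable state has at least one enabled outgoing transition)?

Answer: DEADLOCK at state 4

Working:
Reachable = {0,4}
  0: a→4  [1 out]
  4: ∅  [no exit]
Path to 4: a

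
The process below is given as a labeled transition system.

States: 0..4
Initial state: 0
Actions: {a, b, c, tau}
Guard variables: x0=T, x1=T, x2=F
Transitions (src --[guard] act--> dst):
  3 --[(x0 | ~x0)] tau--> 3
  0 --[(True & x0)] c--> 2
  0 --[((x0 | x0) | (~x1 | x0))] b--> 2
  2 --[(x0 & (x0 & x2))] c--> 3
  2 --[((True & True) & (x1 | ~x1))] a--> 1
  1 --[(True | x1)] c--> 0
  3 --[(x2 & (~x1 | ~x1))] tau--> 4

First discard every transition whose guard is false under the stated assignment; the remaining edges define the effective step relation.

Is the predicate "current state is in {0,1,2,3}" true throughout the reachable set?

Answer: INVARIANT HOLDS

Trace:
Inv-set: {0,1,2,3}
Reachable = {0,1,2}
  0: ok
  1: ok
  2: ok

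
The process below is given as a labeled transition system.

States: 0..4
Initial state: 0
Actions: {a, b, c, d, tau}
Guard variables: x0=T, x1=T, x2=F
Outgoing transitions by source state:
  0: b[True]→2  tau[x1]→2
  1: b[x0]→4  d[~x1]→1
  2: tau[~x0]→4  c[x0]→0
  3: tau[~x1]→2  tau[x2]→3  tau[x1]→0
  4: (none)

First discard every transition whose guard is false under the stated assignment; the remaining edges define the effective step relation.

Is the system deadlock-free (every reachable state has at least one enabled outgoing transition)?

Answer: DEADLOCK-FREE

Analysis:
Reachable = {0,2}
  0: b→2  tau→2  [2 exit(s)]
  2: c→0  [1 exit(s)]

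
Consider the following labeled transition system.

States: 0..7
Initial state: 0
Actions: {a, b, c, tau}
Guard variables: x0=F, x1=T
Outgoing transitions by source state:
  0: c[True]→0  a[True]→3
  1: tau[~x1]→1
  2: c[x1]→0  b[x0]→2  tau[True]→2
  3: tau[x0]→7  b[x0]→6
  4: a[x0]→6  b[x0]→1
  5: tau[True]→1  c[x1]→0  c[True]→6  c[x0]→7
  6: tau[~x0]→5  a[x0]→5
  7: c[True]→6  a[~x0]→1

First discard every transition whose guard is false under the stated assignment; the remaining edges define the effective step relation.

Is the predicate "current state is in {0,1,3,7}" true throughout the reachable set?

Answer: INVARIANT HOLDS

Trace:
Safe = {0,1,3,7}
R = {0,3}
  0: safe
  3: safe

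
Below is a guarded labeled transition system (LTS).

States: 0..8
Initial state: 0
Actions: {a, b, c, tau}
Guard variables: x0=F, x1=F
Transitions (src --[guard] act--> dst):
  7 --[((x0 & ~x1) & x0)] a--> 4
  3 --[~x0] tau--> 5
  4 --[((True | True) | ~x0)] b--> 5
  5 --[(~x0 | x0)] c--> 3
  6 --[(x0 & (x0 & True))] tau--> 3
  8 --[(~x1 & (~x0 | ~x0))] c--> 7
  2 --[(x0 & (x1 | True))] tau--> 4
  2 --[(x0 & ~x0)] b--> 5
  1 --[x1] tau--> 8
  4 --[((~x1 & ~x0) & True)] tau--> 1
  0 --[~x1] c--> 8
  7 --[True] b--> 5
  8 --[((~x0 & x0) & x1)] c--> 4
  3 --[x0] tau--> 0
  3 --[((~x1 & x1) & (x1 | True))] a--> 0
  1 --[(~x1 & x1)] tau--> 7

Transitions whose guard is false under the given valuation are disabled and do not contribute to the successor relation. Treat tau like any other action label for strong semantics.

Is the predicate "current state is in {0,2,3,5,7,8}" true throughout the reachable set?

Answer: INVARIANT HOLDS

Analysis:
Allowed set {0,2,3,5,7,8}
R = {0,3,5,7,8}
  0: safe
  3: safe
  5: safe
  7: safe
  8: safe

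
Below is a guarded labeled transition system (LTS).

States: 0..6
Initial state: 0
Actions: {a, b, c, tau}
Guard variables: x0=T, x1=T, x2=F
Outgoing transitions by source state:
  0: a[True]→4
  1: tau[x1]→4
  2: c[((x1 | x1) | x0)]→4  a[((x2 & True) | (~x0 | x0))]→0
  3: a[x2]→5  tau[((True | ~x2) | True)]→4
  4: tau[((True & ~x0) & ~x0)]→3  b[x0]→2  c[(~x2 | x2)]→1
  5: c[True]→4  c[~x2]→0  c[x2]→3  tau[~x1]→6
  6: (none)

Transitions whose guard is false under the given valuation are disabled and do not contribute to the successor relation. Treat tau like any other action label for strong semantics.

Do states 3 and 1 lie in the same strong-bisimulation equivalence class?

Refine partition for ~:
  round 0: {{0,1,2,3,4,5,6}}
  round 1: {{0},{1,3},{2},{4},{5},{6}}
stable after 2 split(s): 6 block(s)
class of 3: {1,3}; class of 1: {1,3}

Answer: BISIMILAR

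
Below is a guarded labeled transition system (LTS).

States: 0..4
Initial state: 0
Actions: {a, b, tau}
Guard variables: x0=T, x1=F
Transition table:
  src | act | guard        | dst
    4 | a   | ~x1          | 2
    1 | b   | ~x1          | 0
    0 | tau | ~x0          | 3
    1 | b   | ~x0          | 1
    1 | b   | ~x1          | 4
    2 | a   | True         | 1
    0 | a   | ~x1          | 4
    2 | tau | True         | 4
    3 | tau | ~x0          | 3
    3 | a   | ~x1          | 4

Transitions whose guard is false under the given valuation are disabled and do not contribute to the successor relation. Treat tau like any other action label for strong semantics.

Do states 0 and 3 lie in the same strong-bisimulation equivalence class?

Compute ~ classes (split until stable):
  P[0] = {{0,1,2,3,4}}
  P[1] = {{0,3,4},{1},{2}}
  P[2] = {{0,3},{1},{2},{4}}
4 equivalence class(es) (converged in 3)
0∈{0,3}, 3∈{0,3}

Answer: BISIMILAR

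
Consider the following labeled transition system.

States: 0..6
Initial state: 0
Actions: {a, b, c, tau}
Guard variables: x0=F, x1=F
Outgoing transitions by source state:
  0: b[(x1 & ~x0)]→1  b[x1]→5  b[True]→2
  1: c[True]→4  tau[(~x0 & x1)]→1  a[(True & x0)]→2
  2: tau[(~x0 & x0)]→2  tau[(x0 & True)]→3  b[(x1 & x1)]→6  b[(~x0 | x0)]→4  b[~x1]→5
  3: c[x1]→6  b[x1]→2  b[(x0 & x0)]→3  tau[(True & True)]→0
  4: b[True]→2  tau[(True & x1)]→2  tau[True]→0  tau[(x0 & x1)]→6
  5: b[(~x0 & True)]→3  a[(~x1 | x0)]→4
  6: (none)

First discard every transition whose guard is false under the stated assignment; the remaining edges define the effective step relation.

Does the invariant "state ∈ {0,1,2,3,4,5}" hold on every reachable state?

Safe = {0,1,2,3,4,5}
R = {0,2,3,4,5}
  0: ✓
  2: ✓
  3: ✓
  4: ✓
  5: ✓

Answer: INVARIANT HOLDS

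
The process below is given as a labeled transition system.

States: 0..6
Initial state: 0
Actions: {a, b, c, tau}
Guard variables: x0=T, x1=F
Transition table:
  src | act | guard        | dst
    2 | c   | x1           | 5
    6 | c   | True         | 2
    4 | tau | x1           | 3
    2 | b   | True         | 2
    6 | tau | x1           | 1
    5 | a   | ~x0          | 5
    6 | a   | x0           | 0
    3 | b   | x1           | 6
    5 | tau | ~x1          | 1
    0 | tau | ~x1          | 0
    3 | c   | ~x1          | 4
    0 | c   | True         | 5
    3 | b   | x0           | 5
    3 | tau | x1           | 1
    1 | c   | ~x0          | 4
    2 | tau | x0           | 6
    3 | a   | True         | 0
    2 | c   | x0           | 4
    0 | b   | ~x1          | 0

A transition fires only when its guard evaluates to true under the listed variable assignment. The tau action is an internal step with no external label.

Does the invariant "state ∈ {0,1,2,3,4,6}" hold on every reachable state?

Answer: INVARIANT VIOLATED at state 5

Trace:
Safe = {0,1,2,3,4,6}
Reach set: {0,1,5}
  0: safe
  1: safe
  5: outside
reach 5 via c — violates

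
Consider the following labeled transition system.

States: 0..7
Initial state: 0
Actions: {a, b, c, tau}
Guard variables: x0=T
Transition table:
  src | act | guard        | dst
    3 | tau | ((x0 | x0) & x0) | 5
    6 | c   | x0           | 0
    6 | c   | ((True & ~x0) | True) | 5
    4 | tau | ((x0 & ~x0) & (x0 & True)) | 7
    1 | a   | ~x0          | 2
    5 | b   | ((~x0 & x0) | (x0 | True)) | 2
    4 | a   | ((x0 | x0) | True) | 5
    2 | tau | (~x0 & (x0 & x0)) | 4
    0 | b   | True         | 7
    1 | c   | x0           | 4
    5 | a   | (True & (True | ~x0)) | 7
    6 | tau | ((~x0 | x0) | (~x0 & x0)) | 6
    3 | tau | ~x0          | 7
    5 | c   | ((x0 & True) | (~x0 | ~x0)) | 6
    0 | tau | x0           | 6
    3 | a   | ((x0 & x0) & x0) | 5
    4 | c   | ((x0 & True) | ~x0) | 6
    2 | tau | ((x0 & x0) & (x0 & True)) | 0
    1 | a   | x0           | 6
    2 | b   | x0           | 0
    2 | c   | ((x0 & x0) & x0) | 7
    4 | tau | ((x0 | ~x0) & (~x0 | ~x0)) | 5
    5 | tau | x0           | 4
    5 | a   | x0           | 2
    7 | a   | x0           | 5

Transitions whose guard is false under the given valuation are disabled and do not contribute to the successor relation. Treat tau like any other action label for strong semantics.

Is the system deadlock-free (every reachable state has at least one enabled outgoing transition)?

Answer: DEADLOCK-FREE

Analysis:
Reach set: {0,2,4,5,6,7}
  0: b→7  tau→6  [2 out]
  2: b→0  c→7  tau→0  [3 out]
  4: a→5  c→6  [2 out]
  5: a→2  a→7  b→2  c→6  tau→4  [5 out]
  6: c→0  c→5  tau→6  [3 out]
  7: a→5  [1 out]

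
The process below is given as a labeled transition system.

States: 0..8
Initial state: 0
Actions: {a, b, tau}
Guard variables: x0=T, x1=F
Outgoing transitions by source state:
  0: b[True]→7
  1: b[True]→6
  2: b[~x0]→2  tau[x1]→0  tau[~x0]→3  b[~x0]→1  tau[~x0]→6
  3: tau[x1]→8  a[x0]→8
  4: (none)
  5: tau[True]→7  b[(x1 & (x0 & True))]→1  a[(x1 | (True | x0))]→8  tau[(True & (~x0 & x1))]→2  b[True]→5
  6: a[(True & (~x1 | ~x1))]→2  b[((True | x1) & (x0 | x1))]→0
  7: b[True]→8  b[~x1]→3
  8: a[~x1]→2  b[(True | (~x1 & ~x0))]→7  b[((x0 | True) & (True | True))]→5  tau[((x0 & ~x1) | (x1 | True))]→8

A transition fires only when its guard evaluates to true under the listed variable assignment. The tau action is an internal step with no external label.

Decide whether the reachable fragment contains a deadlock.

Reachable = {0,2,3,5,7,8}
  0: b→7  [1 out]
  2: ∅  [deadlock]
  3: a→8  [1 out]
  5: a→8  b→5  tau→7  [3 out]
  7: b→3  b→8  [2 out]
  8: a→2  b→5  b→7  tau→8  [4 out]
witness 2: b·b·a

Answer: DEADLOCK at state 2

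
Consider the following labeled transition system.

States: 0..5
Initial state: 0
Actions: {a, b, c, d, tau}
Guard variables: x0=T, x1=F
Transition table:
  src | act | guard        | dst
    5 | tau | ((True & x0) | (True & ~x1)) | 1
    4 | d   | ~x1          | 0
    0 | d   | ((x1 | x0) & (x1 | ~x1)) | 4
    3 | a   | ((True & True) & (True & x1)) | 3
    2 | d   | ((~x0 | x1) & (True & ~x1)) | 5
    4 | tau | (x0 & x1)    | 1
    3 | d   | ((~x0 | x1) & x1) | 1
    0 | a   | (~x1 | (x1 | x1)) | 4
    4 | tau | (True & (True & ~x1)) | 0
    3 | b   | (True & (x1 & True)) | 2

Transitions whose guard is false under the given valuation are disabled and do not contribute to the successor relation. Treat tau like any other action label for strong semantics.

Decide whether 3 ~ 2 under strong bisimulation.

Refine partition for ~:
  π0 = {{0,1,2,3,4,5}}
  π1 = {{0},{1,2,3},{4},{5}}
4 equivalence class(es) (converged in 2)
class of 3: {1,2,3}; class of 2: {1,2,3}

Answer: BISIMILAR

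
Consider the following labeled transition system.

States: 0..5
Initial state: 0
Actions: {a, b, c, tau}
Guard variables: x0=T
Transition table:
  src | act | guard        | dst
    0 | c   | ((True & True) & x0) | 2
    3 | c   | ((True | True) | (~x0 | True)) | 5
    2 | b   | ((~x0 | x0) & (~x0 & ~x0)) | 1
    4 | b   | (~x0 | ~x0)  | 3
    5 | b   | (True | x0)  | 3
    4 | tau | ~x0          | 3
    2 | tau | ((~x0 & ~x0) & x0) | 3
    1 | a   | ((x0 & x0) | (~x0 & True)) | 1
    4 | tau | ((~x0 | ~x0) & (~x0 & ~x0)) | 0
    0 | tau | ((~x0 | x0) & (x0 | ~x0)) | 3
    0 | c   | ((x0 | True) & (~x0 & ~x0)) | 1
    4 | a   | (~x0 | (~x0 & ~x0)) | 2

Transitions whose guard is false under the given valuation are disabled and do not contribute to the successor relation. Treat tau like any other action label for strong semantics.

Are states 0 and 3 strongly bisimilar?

Compute ~ classes (split until stable):
  round 0: {{0,1,2,3,4,5}}
  round 1: {{0},{1},{2,4},{3},{5}}
5 equivalence class(es) (converged in 2)
0∈{0}, 3∈{3}

Answer: NOT BISIMILAR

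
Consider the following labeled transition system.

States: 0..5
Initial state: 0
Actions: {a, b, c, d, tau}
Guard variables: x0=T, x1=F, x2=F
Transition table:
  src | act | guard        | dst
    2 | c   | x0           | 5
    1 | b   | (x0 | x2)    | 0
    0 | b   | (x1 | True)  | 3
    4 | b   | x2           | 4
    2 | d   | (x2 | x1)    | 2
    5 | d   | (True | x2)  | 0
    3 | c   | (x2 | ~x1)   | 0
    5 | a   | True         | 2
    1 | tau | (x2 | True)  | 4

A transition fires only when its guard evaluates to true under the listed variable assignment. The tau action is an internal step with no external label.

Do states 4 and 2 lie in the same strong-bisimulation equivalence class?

Refine partition for ~:
  π0 = {{0,1,2,3,4,5}}
  π1 = {{0},{1},{2,3},{4},{5}}
  π2 = {{0},{1},{2},{3},{4},{5}}
stable after 3 split(s): 6 block(s)
[4]={4}  [2]={2}

Answer: NOT BISIMILAR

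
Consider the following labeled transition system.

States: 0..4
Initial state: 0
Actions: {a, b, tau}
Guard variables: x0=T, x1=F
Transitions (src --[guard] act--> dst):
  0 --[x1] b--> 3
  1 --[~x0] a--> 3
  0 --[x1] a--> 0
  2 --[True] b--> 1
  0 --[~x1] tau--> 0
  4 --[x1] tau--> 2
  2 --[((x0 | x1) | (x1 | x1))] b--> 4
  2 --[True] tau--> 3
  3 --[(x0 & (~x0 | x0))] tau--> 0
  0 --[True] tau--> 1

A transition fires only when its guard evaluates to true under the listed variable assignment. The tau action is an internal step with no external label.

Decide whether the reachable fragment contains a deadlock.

Reach set: {0,1}
  0: tau→0  tau→1  [deg 2]
  1: ∅  [deadlock]
trace reaching 1: tau

Answer: DEADLOCK at state 1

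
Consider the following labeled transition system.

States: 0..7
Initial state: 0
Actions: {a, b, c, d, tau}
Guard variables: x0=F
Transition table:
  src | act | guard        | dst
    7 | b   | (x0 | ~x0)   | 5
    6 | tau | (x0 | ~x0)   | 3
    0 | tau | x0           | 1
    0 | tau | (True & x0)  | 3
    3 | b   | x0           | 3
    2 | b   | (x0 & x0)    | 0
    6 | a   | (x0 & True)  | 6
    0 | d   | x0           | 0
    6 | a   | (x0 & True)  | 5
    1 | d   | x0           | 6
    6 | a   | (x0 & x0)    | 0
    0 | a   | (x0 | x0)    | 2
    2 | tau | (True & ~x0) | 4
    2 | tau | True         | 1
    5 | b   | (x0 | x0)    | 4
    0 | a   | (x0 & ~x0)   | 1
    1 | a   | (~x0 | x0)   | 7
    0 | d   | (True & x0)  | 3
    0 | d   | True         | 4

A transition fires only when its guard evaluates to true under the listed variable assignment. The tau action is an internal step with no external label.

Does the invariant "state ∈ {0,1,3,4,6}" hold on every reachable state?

Safe = {0,1,3,4,6}
R = {0,4}
  0: safe
  4: safe

Answer: INVARIANT HOLDS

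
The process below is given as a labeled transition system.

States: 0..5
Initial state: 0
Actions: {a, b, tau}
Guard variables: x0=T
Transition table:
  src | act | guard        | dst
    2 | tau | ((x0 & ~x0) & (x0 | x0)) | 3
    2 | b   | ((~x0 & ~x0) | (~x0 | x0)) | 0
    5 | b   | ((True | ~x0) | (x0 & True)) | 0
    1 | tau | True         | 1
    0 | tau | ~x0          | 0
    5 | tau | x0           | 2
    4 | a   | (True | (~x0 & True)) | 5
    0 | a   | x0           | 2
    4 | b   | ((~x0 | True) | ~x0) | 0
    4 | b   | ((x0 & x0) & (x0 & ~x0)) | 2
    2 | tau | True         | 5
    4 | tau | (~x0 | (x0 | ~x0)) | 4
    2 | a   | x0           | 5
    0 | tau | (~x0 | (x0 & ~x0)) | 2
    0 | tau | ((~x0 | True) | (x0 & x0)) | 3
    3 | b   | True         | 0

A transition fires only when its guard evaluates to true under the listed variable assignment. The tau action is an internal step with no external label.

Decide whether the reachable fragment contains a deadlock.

Reachable = {0,2,3,5}
  0: a→2  tau→3  [deg 2]
  2: a→5  b→0  tau→5  [deg 3]
  3: b→0  [deg 1]
  5: b→0  tau→2  [deg 2]

Answer: DEADLOCK-FREE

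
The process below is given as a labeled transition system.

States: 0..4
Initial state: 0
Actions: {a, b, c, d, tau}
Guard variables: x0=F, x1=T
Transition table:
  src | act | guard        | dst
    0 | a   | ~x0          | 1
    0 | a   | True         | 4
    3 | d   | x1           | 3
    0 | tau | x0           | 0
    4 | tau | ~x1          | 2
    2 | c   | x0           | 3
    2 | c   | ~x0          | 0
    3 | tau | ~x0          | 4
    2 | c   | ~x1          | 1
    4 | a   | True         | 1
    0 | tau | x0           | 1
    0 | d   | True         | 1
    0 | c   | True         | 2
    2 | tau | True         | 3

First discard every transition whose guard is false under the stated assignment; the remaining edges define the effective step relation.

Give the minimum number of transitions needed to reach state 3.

Answer: 2

Trace:
BFS to 3:
  Layer 0: {0}
  Layer 1: {1,2,4}
  Layer 2: {3}
depth(3)=2, e.g. c·tau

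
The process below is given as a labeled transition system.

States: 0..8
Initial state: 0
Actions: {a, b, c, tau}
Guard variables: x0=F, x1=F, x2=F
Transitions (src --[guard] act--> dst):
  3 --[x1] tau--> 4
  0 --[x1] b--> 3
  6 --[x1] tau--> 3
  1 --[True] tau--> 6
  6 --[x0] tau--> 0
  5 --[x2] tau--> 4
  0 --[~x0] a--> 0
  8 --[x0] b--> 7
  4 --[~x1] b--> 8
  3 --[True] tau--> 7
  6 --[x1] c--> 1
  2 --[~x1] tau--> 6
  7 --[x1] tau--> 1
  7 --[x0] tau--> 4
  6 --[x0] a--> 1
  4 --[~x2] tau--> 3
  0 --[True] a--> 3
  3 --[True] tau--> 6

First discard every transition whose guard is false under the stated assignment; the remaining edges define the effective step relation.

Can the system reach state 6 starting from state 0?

Answer: REACHABLE

Analysis:
8 transition(s) survive guard evaluation.
depth 0: {0}
depth 1: {3}  cumulative {0,3}
depth 2: {6,7}  cumulative {0,3,6,7}
Reachable = {0,3,6,7}
Path to 6: a·tau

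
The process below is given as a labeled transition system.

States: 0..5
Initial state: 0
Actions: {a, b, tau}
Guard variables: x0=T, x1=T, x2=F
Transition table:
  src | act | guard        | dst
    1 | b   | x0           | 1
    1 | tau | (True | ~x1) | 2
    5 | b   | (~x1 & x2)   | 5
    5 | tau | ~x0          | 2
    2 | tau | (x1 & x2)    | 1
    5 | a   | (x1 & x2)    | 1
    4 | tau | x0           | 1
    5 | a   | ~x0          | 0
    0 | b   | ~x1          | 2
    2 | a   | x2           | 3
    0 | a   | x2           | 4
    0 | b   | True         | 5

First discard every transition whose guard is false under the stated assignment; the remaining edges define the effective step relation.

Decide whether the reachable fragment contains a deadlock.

Answer: DEADLOCK at state 5

Analysis:
Reachable = {0,5}
  0: b→5  [1 exit(s)]
  5: ∅  [STUCK]
Path to 5: b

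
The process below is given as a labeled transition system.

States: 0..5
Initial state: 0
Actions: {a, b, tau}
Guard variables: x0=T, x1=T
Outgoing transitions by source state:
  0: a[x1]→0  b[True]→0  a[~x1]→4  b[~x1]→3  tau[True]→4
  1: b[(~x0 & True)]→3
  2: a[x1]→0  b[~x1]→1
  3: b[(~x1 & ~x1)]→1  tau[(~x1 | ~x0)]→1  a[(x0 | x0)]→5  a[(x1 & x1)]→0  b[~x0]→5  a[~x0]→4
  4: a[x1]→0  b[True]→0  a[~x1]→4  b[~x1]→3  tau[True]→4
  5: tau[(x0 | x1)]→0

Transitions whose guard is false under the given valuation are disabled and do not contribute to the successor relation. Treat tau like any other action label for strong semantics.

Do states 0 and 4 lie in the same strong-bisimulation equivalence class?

Refine partition for ~:
  P[0] = {{0,1,2,3,4,5}}
  P[1] = {{0,4},{1},{2,3},{5}}
  P[2] = {{0,4},{1},{2},{3},{5}}
Fixed point at round 3; 5 class(es).
0∈{0,4}, 4∈{0,4}

Answer: BISIMILAR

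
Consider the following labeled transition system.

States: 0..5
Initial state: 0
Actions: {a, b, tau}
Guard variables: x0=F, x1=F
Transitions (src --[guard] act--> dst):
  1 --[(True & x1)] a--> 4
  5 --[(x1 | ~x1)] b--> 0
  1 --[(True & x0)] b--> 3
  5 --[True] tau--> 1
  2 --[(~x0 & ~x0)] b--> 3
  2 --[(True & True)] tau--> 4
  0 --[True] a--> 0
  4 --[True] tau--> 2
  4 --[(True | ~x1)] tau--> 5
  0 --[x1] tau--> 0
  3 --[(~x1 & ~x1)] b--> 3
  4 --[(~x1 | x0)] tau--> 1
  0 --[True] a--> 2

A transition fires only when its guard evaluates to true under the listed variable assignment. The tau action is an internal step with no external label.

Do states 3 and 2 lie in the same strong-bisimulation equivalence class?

Answer: NOT BISIMILAR

Trace:
Compute ~ classes (split until stable):
  P[0] = {{0,1,2,3,4,5}}
  P[1] = {{0},{1},{2,5},{3},{4}}
  P[2] = {{0},{1},{2},{3},{4},{5}}
stable after 3 split(s): 6 block(s)
[3]={3}  [2]={2}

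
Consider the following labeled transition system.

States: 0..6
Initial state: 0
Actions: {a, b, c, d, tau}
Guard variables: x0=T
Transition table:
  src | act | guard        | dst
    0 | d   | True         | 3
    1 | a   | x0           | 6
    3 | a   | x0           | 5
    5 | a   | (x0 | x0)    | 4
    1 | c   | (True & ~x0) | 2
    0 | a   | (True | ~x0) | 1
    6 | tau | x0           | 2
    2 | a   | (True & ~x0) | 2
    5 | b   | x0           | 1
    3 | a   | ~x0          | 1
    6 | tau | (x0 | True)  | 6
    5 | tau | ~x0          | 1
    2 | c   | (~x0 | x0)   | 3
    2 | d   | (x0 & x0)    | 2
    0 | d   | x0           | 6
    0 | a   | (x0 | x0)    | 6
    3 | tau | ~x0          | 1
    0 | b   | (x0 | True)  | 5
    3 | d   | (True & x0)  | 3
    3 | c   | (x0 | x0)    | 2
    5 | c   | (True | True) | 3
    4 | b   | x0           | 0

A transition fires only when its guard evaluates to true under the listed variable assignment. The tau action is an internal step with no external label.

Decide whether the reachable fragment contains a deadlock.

Reachable = {0,1,2,3,4,5,6}
  0: a→1  a→6  b→5  d→3  d→6  [5 exit(s)]
  1: a→6  [1 exit(s)]
  2: c→3  d→2  [2 exit(s)]
  3: a→5  c→2  d→3  [3 exit(s)]
  4: b→0  [1 exit(s)]
  5: a→4  b→1  c→3  [3 exit(s)]
  6: tau→2  tau→6  [2 exit(s)]

Answer: DEADLOCK-FREE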